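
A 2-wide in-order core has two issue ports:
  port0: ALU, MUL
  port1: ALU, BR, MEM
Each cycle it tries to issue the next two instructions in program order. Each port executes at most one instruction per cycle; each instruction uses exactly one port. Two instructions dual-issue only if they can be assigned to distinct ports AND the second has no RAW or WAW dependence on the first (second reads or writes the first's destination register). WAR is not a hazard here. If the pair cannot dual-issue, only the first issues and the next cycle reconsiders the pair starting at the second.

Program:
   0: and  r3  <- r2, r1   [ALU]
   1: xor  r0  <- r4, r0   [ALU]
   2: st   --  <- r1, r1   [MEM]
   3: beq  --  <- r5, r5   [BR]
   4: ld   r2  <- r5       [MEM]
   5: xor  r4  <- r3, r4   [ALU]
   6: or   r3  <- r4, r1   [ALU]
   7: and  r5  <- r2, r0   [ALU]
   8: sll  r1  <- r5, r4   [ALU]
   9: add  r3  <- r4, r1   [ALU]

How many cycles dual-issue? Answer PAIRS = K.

[0] i0+i1  and;xor  -- pair
[1] i2  st  -- no-port MEM/BR
[2] i3  beq  -- no-port BR/MEM
[3] i4+i5  ld;xor  -- pair
[4] i6+i7  or;and  -- pair
[5] i8  sll  -- RAW r1
[6] i9  add  -- tail

PAIRS = 3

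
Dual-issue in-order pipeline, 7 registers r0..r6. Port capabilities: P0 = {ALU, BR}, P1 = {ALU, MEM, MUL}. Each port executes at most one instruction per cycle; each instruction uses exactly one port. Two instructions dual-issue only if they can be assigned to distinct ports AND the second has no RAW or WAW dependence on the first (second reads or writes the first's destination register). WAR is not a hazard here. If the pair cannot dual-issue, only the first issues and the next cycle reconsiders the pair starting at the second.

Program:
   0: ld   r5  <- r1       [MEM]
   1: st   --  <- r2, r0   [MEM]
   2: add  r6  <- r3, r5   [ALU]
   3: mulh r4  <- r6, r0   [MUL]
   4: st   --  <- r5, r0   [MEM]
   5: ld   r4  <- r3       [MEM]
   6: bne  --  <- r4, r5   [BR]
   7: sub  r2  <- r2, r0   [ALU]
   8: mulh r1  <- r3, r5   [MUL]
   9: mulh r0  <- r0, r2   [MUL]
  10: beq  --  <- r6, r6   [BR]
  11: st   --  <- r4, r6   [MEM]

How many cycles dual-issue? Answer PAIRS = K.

[0] i0  ld.MEM  -- no-port MEM/MEM
[1] i1/i2  st.MEM+add.ALU  -- dual
[2] i3  mulh.MUL  -- no-port MUL/MEM
[3] i4  st.MEM  -- no-port MEM/MEM
[4] i5  ld.MEM  -- RAW r4
[5] i6/i7  bne.BR+sub.ALU  -- dual
[6] i8  mulh.MUL  -- no-port MUL/MUL
[7] i9/i10  mulh.MUL+beq.BR  -- dual
[8] i11  st.MEM  -- tail

PAIRS = 3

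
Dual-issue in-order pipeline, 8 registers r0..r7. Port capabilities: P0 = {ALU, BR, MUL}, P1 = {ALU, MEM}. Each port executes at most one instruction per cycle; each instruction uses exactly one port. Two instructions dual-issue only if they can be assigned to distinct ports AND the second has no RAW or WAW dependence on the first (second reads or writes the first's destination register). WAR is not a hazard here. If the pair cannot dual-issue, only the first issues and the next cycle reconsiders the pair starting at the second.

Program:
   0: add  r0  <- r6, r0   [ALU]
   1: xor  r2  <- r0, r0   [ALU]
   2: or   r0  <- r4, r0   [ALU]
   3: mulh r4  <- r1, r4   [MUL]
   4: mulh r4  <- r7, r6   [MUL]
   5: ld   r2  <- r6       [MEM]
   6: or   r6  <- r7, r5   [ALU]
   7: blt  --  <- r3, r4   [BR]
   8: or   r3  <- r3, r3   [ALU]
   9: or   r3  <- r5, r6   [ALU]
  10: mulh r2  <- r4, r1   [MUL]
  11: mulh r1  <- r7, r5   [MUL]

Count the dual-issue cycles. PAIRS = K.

[0] i0  add  -- RAW r0
[1] i1+i2  xor+or  -- dual
[2] i3  mulh  -- no-port MUL/MUL
[3] i4+i5  mulh+ld  -- dual
[4] i6+i7  or+blt  -- dual
[5] i8  or  -- WAW r3
[6] i9+i10  or+mulh  -- dual
[7] i11  mulh  -- tail

PAIRS = 4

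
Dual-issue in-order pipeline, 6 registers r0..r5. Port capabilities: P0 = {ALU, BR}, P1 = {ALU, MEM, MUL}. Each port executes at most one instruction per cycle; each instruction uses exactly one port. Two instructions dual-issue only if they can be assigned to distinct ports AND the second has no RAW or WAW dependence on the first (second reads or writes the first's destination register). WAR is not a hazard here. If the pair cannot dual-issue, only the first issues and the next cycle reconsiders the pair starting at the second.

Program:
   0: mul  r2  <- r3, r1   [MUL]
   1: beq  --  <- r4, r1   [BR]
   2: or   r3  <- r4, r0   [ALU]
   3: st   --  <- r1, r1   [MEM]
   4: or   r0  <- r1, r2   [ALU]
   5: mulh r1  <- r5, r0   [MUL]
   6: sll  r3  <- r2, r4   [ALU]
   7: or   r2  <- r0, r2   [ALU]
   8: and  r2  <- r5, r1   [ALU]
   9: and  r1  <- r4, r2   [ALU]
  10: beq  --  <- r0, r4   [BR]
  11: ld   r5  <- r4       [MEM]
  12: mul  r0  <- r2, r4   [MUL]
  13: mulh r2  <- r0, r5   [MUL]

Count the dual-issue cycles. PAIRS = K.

PAIRS = 4

  cy0 -> i0+i1 (mul.MUL;beq.BR) dual
  cy1 -> i2+i3 (or.ALU;st.MEM) dual
  cy2 -> i4 (or.ALU) RAW r0
  cy3 -> i5+i6 (mulh.MUL;sll.ALU) dual
  cy4 -> i7 (or.ALU) WAW r2
  cy5 -> i8 (and.ALU) RAW r2
  cy6 -> i9+i10 (and.ALU;beq.BR) dual
  cy7 -> i11 (ld.MEM) no-port MEM/MUL
  cy8 -> i12 (mul.MUL) no-port MUL/MUL
  cy9 -> i13 (mulh.MUL) tail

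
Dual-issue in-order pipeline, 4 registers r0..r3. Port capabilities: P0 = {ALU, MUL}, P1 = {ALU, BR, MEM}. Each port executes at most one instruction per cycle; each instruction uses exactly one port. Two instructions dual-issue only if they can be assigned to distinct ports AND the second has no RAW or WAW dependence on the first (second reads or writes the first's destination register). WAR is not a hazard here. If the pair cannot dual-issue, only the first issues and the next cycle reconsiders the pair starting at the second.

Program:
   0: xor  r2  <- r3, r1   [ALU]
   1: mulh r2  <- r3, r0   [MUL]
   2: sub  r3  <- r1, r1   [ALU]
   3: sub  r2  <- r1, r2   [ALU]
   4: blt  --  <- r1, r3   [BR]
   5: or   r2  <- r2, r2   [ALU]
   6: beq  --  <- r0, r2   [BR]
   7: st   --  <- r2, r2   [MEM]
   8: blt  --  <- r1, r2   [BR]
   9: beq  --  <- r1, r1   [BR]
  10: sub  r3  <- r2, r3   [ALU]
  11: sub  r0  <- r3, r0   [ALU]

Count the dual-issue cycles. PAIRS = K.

PAIRS = 3

0. xor.ALU @i0  | WAW r2
1. mulh.MUL/sub.ALU @i1&i2  | dual
2. sub.ALU/blt.BR @i3&i4  | dual
3. or.ALU @i5  | RAW r2
4. beq.BR @i6  | no-port BR/MEM
5. st.MEM @i7  | no-port MEM/BR
6. blt.BR @i8  | no-port BR/BR
7. beq.BR/sub.ALU @i9&i10  | dual
8. sub.ALU @i11  | tail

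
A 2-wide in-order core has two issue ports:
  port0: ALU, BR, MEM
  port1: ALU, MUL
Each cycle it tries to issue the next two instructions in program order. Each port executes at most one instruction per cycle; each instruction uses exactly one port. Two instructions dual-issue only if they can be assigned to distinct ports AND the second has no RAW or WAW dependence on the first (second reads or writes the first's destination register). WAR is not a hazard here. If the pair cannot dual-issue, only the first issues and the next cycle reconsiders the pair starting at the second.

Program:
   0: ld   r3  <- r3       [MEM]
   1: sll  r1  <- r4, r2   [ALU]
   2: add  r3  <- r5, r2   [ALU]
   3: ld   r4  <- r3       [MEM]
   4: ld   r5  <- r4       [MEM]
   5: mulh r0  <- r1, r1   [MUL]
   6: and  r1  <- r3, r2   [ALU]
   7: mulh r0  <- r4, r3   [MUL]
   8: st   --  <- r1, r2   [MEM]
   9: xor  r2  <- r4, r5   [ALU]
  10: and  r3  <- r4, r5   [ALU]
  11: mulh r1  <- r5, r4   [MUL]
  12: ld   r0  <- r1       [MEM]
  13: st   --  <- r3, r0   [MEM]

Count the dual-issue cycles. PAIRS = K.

PAIRS = 5

t=0 i0/i1:ld sll ; pair
t=1 i2:add ; RAW r3
t=2 i3:ld ; no-port MEM/MEM
t=3 i4/i5:ld mulh ; pair
t=4 i6/i7:and mulh ; pair
t=5 i8/i9:st xor ; pair
t=6 i10/i11:and mulh ; pair
t=7 i12:ld ; no-port MEM/MEM
t=8 i13:st ; tail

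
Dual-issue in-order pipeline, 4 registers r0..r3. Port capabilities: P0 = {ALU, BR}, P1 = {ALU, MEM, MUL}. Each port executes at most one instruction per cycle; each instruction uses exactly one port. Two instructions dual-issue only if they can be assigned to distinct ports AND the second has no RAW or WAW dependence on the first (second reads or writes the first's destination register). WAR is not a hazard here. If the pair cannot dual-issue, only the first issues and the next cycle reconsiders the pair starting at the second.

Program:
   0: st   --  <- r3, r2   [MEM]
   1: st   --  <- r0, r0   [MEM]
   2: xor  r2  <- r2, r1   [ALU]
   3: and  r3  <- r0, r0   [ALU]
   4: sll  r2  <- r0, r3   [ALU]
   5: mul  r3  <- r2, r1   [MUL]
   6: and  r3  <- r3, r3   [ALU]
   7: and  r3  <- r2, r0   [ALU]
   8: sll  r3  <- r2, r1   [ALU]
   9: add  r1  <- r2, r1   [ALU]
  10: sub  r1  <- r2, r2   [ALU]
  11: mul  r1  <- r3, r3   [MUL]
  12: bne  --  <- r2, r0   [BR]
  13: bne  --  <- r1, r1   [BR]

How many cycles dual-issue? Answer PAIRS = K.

0. st.MEM @i0  | no-port MEM/MEM
1. st.MEM xor.ALU @i1+i2  | dual
2. and.ALU @i3  | RAW r3
3. sll.ALU @i4  | RAW r2
4. mul.MUL @i5  | RAW+WAW r3
5. and.ALU @i6  | WAW r3
6. and.ALU @i7  | WAW r3
7. sll.ALU add.ALU @i8+i9  | dual
8. sub.ALU @i10  | WAW r1
9. mul.MUL bne.BR @i11+i12  | dual
10. bne.BR @i13  | tail

PAIRS = 3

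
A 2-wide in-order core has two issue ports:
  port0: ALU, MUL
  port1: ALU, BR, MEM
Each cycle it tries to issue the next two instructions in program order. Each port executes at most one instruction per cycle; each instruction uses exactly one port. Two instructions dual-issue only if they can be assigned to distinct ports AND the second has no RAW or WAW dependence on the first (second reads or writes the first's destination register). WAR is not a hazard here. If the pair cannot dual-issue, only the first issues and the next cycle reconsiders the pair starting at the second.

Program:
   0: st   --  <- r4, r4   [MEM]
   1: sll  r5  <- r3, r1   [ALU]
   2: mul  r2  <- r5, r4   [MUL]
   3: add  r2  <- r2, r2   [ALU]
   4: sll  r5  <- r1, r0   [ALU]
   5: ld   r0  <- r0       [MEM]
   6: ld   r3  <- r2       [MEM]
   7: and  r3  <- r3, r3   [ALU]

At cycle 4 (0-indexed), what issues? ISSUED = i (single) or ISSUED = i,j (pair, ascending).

t=0 i0+i1:st;sll ; 2-wide
t=1 i2:mul ; RAW+WAW r2
t=2 i3+i4:add;sll ; 2-wide
t=3 i5:ld ; no-port MEM/MEM
t=4 i6:ld ; RAW+WAW r3
t=5 i7:and ; tail

ISSUED = 6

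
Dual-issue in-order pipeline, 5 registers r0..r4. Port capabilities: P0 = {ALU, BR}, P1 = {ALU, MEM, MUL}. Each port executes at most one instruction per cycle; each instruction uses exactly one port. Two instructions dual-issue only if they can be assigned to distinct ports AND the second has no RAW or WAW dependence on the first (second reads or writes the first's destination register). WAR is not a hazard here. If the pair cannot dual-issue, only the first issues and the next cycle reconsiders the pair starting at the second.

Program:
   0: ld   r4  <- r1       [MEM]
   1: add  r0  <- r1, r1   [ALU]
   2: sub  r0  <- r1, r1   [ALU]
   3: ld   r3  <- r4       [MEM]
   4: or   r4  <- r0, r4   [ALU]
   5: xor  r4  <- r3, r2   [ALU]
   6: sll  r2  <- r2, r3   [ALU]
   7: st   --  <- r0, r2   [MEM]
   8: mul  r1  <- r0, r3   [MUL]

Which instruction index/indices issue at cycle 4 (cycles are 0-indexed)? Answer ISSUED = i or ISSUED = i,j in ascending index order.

t=0 i0+i1:ld.MEM add.ALU ; dual
t=1 i2+i3:sub.ALU ld.MEM ; dual
t=2 i4:or.ALU ; WAW r4
t=3 i5+i6:xor.ALU sll.ALU ; dual
t=4 i7:st.MEM ; no-port MEM/MUL
t=5 i8:mul.MUL ; tail

ISSUED = 7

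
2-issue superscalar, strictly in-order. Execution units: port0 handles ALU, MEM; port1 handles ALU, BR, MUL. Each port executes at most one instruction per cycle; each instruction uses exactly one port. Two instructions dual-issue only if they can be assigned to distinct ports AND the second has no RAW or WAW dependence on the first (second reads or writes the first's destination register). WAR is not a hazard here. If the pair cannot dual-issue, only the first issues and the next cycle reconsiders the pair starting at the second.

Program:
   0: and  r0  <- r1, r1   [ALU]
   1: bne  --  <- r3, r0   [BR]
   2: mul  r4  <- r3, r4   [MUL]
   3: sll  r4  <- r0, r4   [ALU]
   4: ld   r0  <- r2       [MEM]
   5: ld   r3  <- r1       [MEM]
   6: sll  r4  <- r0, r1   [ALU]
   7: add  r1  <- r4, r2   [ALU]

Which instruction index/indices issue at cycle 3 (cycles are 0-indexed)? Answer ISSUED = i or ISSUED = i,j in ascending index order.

ISSUED = 3,4

#0 head=0: and.ALU i0 RAW r0
#1 head=1: bne.BR i1 no-port BR/MUL
#2 head=2: mul.MUL i2 RAW+WAW r4
#3 head=3: sll.ALU;ld.MEM i3+i4 dual
#4 head=5: ld.MEM;sll.ALU i5+i6 dual
#5 head=7: add.ALU i7 tail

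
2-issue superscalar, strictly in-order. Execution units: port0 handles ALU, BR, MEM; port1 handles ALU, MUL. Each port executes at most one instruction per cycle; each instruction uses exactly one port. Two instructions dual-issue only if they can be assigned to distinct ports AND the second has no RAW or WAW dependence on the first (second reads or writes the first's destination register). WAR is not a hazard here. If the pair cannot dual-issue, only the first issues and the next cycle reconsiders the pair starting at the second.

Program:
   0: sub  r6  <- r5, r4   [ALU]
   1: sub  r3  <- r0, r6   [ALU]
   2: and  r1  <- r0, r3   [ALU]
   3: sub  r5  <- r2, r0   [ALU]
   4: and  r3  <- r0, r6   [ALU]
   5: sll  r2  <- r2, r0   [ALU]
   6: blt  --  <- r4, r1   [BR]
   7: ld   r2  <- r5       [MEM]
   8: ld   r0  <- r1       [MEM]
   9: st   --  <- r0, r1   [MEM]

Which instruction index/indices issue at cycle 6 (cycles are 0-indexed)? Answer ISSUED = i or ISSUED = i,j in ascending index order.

ISSUED = 8

t=0 i0:sub.ALU ; RAW r6
t=1 i1:sub.ALU ; RAW r3
t=2 i2&i3:and.ALU/sub.ALU ; 2-wide
t=3 i4&i5:and.ALU/sll.ALU ; 2-wide
t=4 i6:blt.BR ; no-port BR/MEM
t=5 i7:ld.MEM ; no-port MEM/MEM
t=6 i8:ld.MEM ; no-port MEM/MEM
t=7 i9:st.MEM ; tail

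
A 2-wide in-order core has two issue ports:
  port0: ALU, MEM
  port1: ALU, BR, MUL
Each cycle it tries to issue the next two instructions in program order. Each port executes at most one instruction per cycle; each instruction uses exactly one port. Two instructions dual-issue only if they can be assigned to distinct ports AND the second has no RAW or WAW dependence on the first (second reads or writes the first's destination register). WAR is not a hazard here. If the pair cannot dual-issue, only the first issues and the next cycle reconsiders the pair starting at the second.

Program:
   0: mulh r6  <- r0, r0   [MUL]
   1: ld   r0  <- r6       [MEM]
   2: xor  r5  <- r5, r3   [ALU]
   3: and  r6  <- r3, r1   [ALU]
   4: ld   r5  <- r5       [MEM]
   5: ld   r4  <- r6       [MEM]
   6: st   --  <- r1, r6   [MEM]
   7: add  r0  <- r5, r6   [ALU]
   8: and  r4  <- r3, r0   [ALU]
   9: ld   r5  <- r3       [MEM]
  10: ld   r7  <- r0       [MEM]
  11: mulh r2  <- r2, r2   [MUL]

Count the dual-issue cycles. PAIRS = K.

#0 head=0: mulh.MUL i0 RAW r6
#1 head=1: ld.MEM/xor.ALU i1&i2 2-wide
#2 head=3: and.ALU/ld.MEM i3&i4 2-wide
#3 head=5: ld.MEM i5 no-port MEM/MEM
#4 head=6: st.MEM/add.ALU i6&i7 2-wide
#5 head=8: and.ALU/ld.MEM i8&i9 2-wide
#6 head=10: ld.MEM/mulh.MUL i10&i11 2-wide

PAIRS = 5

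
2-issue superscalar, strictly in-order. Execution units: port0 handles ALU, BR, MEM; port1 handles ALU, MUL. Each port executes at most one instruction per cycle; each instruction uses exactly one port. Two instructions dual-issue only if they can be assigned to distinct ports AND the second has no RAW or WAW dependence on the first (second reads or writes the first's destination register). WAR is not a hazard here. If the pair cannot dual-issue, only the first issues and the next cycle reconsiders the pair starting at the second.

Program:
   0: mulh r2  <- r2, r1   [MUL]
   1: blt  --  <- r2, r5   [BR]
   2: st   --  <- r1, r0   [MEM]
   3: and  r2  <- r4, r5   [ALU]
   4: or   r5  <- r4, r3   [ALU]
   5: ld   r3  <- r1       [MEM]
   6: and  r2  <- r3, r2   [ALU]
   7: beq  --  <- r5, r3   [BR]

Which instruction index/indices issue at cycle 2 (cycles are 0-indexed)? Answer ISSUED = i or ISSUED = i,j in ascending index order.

ISSUED = 2,3

[0] i0  mulh  -- RAW r2
[1] i1  blt  -- no-port BR/MEM
[2] i2/i3  st;and  -- 2-wide
[3] i4/i5  or;ld  -- 2-wide
[4] i6/i7  and;beq  -- 2-wide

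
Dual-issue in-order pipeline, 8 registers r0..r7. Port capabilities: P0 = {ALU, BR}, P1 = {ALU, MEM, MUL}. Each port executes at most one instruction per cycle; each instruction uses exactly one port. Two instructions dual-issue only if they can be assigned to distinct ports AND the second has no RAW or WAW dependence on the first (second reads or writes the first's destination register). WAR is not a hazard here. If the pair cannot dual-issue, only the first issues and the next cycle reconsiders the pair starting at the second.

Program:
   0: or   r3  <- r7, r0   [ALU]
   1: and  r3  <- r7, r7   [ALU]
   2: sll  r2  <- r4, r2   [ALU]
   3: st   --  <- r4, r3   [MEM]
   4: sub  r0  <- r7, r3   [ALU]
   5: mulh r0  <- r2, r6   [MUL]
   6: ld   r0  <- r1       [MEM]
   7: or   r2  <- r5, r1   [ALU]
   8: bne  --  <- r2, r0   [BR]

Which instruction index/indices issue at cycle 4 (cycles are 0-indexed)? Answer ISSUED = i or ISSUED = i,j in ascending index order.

c0: i0 or.ALU  WAW r3
c1: i1/i2 and.ALU;sll.ALU  2-wide
c2: i3/i4 st.MEM;sub.ALU  2-wide
c3: i5 mulh.MUL  no-port MUL/MEM
c4: i6/i7 ld.MEM;or.ALU  2-wide
c5: i8 bne.BR  tail

ISSUED = 6,7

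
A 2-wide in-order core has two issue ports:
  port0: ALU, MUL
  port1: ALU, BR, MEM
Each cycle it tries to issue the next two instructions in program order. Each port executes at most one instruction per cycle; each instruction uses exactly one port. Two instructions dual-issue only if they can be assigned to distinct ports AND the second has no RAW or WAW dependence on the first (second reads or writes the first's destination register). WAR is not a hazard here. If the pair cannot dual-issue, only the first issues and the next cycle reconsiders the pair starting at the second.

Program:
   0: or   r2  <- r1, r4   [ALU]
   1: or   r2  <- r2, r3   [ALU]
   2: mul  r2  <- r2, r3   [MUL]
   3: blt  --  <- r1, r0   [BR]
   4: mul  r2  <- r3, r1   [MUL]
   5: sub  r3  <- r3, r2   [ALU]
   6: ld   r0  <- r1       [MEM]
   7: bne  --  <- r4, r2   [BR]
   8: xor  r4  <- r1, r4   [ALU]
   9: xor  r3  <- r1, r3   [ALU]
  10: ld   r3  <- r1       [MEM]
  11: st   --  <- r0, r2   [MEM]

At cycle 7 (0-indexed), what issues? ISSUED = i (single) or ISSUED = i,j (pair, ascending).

#0 head=0: or.ALU i0 RAW+WAW r2
#1 head=1: or.ALU i1 RAW+WAW r2
#2 head=2: mul.MUL+blt.BR i2,i3 dual
#3 head=4: mul.MUL i4 RAW r2
#4 head=5: sub.ALU+ld.MEM i5,i6 dual
#5 head=7: bne.BR+xor.ALU i7,i8 dual
#6 head=9: xor.ALU i9 WAW r3
#7 head=10: ld.MEM i10 no-port MEM/MEM
#8 head=11: st.MEM i11 tail

ISSUED = 10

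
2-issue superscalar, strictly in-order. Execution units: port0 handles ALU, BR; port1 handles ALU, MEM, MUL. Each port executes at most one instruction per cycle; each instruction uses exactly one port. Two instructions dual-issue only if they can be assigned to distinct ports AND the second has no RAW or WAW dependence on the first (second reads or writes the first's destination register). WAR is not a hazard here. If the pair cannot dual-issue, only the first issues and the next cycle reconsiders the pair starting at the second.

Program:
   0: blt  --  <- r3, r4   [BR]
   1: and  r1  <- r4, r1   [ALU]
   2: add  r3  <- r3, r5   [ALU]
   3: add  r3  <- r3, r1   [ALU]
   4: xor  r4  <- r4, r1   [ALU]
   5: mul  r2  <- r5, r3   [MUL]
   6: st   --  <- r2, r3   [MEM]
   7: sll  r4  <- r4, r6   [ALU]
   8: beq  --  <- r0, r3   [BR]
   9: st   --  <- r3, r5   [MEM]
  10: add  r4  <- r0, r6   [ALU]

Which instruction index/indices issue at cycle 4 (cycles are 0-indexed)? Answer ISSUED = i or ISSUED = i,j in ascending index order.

ISSUED = 6,7

c0: i0+i1 blt.BR;and.ALU  dual
c1: i2 add.ALU  RAW+WAW r3
c2: i3+i4 add.ALU;xor.ALU  dual
c3: i5 mul.MUL  no-port MUL/MEM
c4: i6+i7 st.MEM;sll.ALU  dual
c5: i8+i9 beq.BR;st.MEM  dual
c6: i10 add.ALU  tail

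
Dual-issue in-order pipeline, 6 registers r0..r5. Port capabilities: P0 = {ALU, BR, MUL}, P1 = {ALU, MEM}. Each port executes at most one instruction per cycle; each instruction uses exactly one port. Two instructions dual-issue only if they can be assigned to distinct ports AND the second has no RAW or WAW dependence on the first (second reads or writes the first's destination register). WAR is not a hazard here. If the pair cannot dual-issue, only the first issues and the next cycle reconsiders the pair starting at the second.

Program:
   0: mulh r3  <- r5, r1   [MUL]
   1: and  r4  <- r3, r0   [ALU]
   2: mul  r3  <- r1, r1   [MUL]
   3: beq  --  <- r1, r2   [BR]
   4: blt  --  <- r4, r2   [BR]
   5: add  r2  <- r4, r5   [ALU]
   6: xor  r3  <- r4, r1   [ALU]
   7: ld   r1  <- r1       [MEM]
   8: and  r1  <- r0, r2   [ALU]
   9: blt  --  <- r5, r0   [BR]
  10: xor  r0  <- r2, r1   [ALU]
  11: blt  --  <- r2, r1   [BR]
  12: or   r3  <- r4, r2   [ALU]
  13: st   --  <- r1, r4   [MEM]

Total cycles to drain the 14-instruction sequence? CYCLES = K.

#0 head=0: mulh.MUL i0 RAW r3
#1 head=1: and.ALU+mul.MUL i1+i2 dual
#2 head=3: beq.BR i3 no-port BR/BR
#3 head=4: blt.BR+add.ALU i4+i5 dual
#4 head=6: xor.ALU+ld.MEM i6+i7 dual
#5 head=8: and.ALU+blt.BR i8+i9 dual
#6 head=10: xor.ALU+blt.BR i10+i11 dual
#7 head=12: or.ALU+st.MEM i12+i13 dual

CYCLES = 8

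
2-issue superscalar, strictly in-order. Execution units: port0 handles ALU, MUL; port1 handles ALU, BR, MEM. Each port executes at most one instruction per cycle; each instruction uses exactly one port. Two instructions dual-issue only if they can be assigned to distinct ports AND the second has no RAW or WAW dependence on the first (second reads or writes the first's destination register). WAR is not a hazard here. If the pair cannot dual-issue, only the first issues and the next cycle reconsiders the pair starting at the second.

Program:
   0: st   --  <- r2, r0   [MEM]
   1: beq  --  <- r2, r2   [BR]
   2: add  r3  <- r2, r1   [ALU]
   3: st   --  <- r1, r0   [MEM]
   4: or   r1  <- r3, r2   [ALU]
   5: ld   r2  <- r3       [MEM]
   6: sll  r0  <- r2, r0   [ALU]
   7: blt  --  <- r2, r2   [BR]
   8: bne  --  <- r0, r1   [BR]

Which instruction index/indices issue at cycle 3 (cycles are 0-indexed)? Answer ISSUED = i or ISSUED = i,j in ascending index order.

ISSUED = 5

t=0 i0:st.MEM ; no-port MEM/BR
t=1 i1+i2:beq.BR add.ALU ; pair
t=2 i3+i4:st.MEM or.ALU ; pair
t=3 i5:ld.MEM ; RAW r2
t=4 i6+i7:sll.ALU blt.BR ; pair
t=5 i8:bne.BR ; tail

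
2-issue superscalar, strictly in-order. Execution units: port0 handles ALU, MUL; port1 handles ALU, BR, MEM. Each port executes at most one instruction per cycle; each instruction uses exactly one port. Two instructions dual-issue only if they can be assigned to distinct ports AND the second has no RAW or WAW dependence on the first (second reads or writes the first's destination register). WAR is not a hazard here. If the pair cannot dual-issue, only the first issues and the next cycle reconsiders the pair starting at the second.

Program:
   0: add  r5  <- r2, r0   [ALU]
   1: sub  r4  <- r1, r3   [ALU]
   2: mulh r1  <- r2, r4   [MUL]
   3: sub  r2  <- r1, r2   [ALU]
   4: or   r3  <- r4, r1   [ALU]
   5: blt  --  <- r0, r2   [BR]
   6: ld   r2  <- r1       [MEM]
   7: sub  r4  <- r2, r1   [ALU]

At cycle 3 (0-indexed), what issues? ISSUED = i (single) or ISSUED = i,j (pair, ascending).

ISSUED = 5

[0] i0+i1  add+sub  -- 2-wide
[1] i2  mulh  -- RAW r1
[2] i3+i4  sub+or  -- 2-wide
[3] i5  blt  -- no-port BR/MEM
[4] i6  ld  -- RAW r2
[5] i7  sub  -- tail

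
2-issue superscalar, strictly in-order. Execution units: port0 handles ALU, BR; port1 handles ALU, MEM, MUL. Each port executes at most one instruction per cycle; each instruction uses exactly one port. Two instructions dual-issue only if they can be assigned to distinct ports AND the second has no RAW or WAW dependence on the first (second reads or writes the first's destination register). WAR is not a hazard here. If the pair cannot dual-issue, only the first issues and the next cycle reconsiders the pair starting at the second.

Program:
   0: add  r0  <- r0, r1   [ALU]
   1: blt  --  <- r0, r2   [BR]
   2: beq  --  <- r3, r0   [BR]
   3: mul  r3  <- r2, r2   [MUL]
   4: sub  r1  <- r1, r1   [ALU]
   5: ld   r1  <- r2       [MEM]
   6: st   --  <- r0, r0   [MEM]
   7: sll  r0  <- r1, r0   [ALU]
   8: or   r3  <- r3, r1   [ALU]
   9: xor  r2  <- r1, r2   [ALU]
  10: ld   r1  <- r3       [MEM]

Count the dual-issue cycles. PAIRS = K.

PAIRS = 3

c0: i0 add.ALU  RAW r0
c1: i1 blt.BR  no-port BR/BR
c2: i2/i3 beq.BR mul.MUL  dual
c3: i4 sub.ALU  WAW r1
c4: i5 ld.MEM  no-port MEM/MEM
c5: i6/i7 st.MEM sll.ALU  dual
c6: i8/i9 or.ALU xor.ALU  dual
c7: i10 ld.MEM  tail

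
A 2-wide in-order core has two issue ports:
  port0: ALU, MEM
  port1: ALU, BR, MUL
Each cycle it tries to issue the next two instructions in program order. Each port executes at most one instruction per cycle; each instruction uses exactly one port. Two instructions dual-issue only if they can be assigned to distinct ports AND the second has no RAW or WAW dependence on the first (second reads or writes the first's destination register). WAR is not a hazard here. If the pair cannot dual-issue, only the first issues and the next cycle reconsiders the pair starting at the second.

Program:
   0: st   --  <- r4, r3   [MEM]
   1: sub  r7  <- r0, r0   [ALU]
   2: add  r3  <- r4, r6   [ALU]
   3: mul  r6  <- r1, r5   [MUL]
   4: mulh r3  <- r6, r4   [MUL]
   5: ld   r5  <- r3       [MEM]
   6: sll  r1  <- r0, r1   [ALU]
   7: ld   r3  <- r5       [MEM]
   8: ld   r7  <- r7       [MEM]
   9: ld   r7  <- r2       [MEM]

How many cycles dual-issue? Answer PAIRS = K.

c0: i0&i1 st.MEM;sub.ALU  dual
c1: i2&i3 add.ALU;mul.MUL  dual
c2: i4 mulh.MUL  RAW r3
c3: i5&i6 ld.MEM;sll.ALU  dual
c4: i7 ld.MEM  no-port MEM/MEM
c5: i8 ld.MEM  no-port MEM/MEM
c6: i9 ld.MEM  tail

PAIRS = 3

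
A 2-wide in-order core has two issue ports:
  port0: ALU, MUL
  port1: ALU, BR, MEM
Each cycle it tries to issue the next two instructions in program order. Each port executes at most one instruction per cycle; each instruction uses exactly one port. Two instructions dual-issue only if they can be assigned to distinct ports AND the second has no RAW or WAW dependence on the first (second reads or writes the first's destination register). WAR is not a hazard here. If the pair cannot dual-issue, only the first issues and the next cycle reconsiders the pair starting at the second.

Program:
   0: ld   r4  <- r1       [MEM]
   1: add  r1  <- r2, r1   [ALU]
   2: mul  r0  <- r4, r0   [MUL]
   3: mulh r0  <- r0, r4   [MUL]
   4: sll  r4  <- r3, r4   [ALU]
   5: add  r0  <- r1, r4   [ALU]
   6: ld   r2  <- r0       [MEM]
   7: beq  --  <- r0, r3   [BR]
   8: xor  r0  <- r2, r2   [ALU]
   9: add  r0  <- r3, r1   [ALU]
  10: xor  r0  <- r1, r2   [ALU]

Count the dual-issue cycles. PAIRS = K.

PAIRS = 3

[0] i0+i1  ld add  -- 2-wide
[1] i2  mul  -- no-port MUL/MUL
[2] i3+i4  mulh sll  -- 2-wide
[3] i5  add  -- RAW r0
[4] i6  ld  -- no-port MEM/BR
[5] i7+i8  beq xor  -- 2-wide
[6] i9  add  -- WAW r0
[7] i10  xor  -- tail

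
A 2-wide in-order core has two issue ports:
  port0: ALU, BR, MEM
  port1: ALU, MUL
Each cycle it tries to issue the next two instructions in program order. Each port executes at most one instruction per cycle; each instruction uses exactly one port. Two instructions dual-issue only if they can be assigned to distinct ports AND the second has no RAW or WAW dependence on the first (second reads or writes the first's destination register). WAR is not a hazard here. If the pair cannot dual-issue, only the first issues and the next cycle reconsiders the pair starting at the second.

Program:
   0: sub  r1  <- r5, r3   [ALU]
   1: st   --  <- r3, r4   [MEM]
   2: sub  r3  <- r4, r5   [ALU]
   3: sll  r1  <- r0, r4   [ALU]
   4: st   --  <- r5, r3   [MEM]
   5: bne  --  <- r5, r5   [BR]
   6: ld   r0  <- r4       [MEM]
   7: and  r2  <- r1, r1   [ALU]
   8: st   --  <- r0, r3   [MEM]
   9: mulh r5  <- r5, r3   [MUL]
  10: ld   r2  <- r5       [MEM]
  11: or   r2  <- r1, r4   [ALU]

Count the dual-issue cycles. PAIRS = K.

PAIRS = 4

t=0 i0,i1:sub.ALU/st.MEM ; 2-wide
t=1 i2,i3:sub.ALU/sll.ALU ; 2-wide
t=2 i4:st.MEM ; no-port MEM/BR
t=3 i5:bne.BR ; no-port BR/MEM
t=4 i6,i7:ld.MEM/and.ALU ; 2-wide
t=5 i8,i9:st.MEM/mulh.MUL ; 2-wide
t=6 i10:ld.MEM ; WAW r2
t=7 i11:or.ALU ; tail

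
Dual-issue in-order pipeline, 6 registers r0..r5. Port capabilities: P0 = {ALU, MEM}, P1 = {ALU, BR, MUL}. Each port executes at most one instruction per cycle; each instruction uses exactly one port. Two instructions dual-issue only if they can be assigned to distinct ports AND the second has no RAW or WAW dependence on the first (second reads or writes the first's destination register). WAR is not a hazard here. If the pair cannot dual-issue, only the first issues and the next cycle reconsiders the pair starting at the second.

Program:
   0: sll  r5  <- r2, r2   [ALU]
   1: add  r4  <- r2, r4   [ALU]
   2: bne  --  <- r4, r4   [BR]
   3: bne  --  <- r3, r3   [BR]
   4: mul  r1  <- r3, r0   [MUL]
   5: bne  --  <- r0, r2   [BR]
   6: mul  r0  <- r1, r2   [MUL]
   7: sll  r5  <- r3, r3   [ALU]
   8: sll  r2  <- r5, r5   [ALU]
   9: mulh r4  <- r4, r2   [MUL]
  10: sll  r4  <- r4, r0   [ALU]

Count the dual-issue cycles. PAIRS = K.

PAIRS = 2

#0 head=0: sll.ALU;add.ALU i0,i1 dual
#1 head=2: bne.BR i2 no-port BR/BR
#2 head=3: bne.BR i3 no-port BR/MUL
#3 head=4: mul.MUL i4 no-port MUL/BR
#4 head=5: bne.BR i5 no-port BR/MUL
#5 head=6: mul.MUL;sll.ALU i6,i7 dual
#6 head=8: sll.ALU i8 RAW r2
#7 head=9: mulh.MUL i9 RAW+WAW r4
#8 head=10: sll.ALU i10 tail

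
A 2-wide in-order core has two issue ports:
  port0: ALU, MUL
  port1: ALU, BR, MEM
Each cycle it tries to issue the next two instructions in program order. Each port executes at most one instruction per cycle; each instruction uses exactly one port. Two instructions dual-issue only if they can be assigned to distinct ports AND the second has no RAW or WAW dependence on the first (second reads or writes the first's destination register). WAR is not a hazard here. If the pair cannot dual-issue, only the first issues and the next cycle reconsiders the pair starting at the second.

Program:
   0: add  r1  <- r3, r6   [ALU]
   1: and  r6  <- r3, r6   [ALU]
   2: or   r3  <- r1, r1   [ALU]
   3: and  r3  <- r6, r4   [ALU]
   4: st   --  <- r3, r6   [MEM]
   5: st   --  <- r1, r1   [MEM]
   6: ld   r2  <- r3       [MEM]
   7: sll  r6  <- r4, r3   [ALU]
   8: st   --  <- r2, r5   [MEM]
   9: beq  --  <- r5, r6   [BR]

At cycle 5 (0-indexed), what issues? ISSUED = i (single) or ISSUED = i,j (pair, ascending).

ISSUED = 6,7

t=0 i0&i1:add.ALU+and.ALU ; dual
t=1 i2:or.ALU ; WAW r3
t=2 i3:and.ALU ; RAW r3
t=3 i4:st.MEM ; no-port MEM/MEM
t=4 i5:st.MEM ; no-port MEM/MEM
t=5 i6&i7:ld.MEM+sll.ALU ; dual
t=6 i8:st.MEM ; no-port MEM/BR
t=7 i9:beq.BR ; tail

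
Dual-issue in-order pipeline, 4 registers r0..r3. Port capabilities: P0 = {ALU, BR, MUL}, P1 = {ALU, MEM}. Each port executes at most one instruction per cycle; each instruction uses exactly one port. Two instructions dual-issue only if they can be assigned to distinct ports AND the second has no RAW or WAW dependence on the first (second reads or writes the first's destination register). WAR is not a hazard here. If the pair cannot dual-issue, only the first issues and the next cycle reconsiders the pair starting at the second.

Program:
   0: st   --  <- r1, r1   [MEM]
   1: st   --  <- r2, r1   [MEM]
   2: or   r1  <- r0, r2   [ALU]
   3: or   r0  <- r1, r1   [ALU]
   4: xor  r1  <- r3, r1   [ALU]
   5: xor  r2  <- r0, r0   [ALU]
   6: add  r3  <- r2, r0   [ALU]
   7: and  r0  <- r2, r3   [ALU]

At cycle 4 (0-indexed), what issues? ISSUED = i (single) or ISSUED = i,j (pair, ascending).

[0] i0  st  -- no-port MEM/MEM
[1] i1&i2  st or  -- dual
[2] i3&i4  or xor  -- dual
[3] i5  xor  -- RAW r2
[4] i6  add  -- RAW r3
[5] i7  and  -- tail

ISSUED = 6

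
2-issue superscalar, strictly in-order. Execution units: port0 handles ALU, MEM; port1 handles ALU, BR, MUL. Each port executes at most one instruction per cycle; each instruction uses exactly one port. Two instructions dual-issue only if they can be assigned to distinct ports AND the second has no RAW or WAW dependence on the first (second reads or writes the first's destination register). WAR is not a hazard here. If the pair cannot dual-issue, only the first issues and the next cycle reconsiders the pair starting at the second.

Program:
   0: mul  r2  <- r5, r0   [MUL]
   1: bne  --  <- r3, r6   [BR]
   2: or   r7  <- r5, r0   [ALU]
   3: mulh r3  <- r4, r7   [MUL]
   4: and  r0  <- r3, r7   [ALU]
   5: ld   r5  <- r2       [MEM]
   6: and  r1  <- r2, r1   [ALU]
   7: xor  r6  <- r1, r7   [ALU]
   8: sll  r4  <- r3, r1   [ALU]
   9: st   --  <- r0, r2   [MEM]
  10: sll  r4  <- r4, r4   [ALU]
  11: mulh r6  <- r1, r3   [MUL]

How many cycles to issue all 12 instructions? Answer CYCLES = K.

0. mul @i0  | no-port MUL/BR
1. bne or @i1&i2  | pair
2. mulh @i3  | RAW r3
3. and ld @i4&i5  | pair
4. and @i6  | RAW r1
5. xor sll @i7&i8  | pair
6. st sll @i9&i10  | pair
7. mulh @i11  | tail

CYCLES = 8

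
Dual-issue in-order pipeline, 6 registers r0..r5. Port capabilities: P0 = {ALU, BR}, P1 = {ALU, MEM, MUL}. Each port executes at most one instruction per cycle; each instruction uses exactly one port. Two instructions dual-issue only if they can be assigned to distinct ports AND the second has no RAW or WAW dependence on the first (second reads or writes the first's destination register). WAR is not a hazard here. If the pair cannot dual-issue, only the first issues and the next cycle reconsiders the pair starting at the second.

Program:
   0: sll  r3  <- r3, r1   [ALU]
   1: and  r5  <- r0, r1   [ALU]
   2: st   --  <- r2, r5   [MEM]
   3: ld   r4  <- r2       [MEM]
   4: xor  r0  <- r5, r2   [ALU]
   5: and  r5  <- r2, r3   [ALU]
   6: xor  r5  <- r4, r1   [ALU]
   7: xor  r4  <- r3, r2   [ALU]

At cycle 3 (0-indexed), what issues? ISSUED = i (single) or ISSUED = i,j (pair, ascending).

[0] i0/i1  sll.ALU/and.ALU  -- dual
[1] i2  st.MEM  -- no-port MEM/MEM
[2] i3/i4  ld.MEM/xor.ALU  -- dual
[3] i5  and.ALU  -- WAW r5
[4] i6/i7  xor.ALU/xor.ALU  -- dual

ISSUED = 5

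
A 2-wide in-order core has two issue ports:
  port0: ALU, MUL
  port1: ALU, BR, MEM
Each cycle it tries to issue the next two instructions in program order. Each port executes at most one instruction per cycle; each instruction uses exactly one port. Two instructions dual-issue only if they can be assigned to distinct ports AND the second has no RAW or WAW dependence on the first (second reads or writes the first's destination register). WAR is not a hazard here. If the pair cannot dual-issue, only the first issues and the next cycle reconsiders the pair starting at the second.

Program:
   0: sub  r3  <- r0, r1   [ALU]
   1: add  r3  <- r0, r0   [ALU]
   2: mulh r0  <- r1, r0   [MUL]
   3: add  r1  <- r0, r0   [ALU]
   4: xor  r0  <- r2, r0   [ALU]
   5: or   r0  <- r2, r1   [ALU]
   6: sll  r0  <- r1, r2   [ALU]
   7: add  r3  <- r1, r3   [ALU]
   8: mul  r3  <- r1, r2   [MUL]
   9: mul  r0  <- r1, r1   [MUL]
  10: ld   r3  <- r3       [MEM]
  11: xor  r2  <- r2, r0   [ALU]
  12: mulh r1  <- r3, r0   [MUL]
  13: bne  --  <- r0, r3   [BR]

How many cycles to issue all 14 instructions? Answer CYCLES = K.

CYCLES = 9

#0 head=0: sub i0 WAW r3
#1 head=1: add/mulh i1&i2 pair
#2 head=3: add/xor i3&i4 pair
#3 head=5: or i5 WAW r0
#4 head=6: sll/add i6&i7 pair
#5 head=8: mul i8 no-port MUL/MUL
#6 head=9: mul/ld i9&i10 pair
#7 head=11: xor/mulh i11&i12 pair
#8 head=13: bne i13 tail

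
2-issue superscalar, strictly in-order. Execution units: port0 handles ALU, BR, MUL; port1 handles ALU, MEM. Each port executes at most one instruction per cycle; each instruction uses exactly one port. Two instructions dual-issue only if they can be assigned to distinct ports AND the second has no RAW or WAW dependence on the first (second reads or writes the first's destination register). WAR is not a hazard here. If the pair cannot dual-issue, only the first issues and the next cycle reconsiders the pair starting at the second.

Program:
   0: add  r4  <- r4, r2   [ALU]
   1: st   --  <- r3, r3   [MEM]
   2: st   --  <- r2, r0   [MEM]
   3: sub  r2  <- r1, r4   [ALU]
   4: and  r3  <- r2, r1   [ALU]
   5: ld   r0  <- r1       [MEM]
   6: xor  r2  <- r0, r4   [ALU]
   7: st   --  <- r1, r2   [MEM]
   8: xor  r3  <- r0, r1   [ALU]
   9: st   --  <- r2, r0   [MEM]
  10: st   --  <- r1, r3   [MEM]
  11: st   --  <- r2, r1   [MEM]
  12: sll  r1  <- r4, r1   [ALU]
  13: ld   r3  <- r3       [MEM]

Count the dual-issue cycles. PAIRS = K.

0. add;st @i0/i1  | 2-wide
1. st;sub @i2/i3  | 2-wide
2. and;ld @i4/i5  | 2-wide
3. xor @i6  | RAW r2
4. st;xor @i7/i8  | 2-wide
5. st @i9  | no-port MEM/MEM
6. st @i10  | no-port MEM/MEM
7. st;sll @i11/i12  | 2-wide
8. ld @i13  | tail

PAIRS = 5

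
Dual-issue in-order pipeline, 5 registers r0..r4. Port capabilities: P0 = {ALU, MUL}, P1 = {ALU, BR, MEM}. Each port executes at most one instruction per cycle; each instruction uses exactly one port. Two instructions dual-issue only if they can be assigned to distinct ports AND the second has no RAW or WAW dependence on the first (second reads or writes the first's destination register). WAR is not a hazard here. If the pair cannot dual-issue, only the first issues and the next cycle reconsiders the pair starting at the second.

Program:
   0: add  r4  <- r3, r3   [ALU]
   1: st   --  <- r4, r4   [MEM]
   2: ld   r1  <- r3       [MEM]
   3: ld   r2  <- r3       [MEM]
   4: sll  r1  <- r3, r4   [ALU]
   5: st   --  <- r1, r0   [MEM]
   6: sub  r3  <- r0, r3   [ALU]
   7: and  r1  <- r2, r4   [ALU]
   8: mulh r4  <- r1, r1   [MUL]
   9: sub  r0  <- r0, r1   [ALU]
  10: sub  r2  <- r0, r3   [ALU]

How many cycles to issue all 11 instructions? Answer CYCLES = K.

CYCLES = 8

[0] i0  add.ALU  -- RAW r4
[1] i1  st.MEM  -- no-port MEM/MEM
[2] i2  ld.MEM  -- no-port MEM/MEM
[3] i3,i4  ld.MEM+sll.ALU  -- 2-wide
[4] i5,i6  st.MEM+sub.ALU  -- 2-wide
[5] i7  and.ALU  -- RAW r1
[6] i8,i9  mulh.MUL+sub.ALU  -- 2-wide
[7] i10  sub.ALU  -- tail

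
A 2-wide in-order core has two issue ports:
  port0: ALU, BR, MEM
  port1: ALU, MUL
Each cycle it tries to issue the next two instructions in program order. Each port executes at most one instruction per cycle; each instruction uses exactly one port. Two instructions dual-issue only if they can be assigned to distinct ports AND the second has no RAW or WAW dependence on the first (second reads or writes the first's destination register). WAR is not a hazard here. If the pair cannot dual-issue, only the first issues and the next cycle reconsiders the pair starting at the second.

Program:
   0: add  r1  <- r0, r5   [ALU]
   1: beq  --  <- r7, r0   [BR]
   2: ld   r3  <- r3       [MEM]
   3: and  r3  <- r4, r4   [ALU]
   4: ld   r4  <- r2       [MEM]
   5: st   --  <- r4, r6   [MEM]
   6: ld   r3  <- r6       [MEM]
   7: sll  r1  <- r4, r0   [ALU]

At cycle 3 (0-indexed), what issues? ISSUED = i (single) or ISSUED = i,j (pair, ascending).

0. add;beq @i0,i1  | pair
1. ld @i2  | WAW r3
2. and;ld @i3,i4  | pair
3. st @i5  | no-port MEM/MEM
4. ld;sll @i6,i7  | pair

ISSUED = 5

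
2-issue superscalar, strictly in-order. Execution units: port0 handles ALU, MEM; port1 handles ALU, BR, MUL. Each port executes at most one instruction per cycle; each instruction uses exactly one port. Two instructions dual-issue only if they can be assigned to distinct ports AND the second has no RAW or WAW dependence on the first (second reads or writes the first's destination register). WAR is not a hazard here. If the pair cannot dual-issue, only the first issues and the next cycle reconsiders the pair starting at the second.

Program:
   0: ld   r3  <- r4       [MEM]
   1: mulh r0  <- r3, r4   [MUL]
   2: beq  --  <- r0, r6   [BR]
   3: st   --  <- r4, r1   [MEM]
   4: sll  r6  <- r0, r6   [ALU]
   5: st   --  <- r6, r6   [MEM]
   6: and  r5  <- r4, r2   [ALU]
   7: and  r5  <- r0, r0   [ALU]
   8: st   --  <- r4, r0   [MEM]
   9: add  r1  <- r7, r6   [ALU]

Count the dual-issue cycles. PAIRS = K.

#0 head=0: ld.MEM i0 RAW r3
#1 head=1: mulh.MUL i1 no-port MUL/BR
#2 head=2: beq.BR+st.MEM i2,i3 pair
#3 head=4: sll.ALU i4 RAW r6
#4 head=5: st.MEM+and.ALU i5,i6 pair
#5 head=7: and.ALU+st.MEM i7,i8 pair
#6 head=9: add.ALU i9 tail

PAIRS = 3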